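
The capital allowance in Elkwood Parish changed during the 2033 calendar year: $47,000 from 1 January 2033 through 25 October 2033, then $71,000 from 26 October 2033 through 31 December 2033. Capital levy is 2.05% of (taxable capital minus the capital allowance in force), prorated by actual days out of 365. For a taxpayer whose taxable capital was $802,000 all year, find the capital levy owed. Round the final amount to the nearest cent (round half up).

1 January – 25 October 2033: 298 days, exemption $47,000 → ($802,000 − $47,000) × 2.05% × 298/365 = $12,636.4247
26 October – 31 December 2033: 67 days, exemption $71,000 → ($802,000 − $71,000) × 2.05% × 67/365 = $2,750.7630
Total = $15,387.1877

$15,387.19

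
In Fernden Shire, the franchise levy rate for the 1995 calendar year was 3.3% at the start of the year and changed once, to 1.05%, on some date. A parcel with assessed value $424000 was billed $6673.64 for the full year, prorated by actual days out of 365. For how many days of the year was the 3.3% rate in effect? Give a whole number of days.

Let d = days at the first rate; then 365 − d days at the second rate.
$424000 × [3.3%·d + 1.05%·(365−d)] / 365 = $6673.64
Solving gives d = 85, so the new rate took effect on 27 Mar 1995.

85 days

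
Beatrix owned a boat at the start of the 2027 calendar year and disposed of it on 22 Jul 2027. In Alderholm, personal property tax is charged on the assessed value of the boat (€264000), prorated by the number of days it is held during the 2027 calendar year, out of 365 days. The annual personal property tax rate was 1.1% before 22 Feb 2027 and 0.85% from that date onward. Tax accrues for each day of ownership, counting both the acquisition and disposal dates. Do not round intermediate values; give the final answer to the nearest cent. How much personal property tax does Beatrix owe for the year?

€1342.06

1 Jan – 21 Feb 2027: 52 days at 1.1% → €264000 × 1.1% × 52/365 = €413.7205
22 Feb – 22 Jul 2027: 151 days at 0.85% → €264000 × 0.85% × 151/365 = €928.3397
Total = €1342.0603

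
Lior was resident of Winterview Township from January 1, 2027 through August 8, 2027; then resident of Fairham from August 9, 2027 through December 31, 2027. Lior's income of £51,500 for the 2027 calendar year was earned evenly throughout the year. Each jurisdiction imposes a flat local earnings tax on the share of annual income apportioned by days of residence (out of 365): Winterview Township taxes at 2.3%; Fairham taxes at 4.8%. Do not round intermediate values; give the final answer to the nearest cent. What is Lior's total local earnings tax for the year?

£1,695.97

Winterview Township, January 1 – August 8, 2027: 220 days → £51,500 × 2.3% × 220/365 = £713.9452
Fairham, August 9 – December 31, 2027: 145 days → £51,500 × 4.8% × 145/365 = £982.0274
Total = £1,695.9726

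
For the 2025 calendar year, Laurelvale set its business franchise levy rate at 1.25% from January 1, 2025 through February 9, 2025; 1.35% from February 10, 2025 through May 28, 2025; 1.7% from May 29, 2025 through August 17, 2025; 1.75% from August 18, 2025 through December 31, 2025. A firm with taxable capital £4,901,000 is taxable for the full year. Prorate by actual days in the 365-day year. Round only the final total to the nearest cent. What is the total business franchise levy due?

January 1 – February 9, 2025: 40 days at 1.25% → £4,901,000 × 1.25% × 40/365 = £6,713.6986
February 10 – May 28, 2025: 108 days at 1.35% → £4,901,000 × 1.35% × 108/365 = £19,577.1452
May 29 – August 17, 2025: 81 days at 1.7% → £4,901,000 × 1.7% × 81/365 = £18,489.5260
August 18 – December 31, 2025: 136 days at 1.75% → £4,901,000 × 1.75% × 136/365 = £31,957.2055
Total = £76,737.5753

£76,737.58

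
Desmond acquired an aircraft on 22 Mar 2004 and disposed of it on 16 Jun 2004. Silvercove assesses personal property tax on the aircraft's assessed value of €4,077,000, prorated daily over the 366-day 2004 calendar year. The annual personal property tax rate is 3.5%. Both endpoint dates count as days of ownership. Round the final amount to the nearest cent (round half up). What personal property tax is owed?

Days held (22 Mar – 16 Jun 2004): 87 out of 366
Tax = €4,077,000 × 3.5% × 87/366 = €33,919.3033

€33,919.30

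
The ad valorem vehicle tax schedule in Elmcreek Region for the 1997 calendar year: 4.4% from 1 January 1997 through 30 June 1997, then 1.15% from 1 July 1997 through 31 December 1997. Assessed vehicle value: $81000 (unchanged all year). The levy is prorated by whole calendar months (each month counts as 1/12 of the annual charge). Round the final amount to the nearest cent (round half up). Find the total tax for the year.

1 January – 30 June 1997: 6 months at 4.4% → $81000 × 4.4% × 6/12 = $1782.0000
1 July – 31 December 1997: 6 months at 1.15% → $81000 × 1.15% × 6/12 = $465.7500
Total = $2247.7500

$2247.75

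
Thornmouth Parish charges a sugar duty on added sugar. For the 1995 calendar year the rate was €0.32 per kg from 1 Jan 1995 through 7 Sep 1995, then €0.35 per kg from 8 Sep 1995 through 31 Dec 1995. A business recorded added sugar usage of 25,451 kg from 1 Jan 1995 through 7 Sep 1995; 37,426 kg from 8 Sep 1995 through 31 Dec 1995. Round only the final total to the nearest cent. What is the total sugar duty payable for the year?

€21,243.42

1 Jan – 7 Sep 1995: 25,451 kg at €0.32/kg → €8,144.32
8 Sep – 31 Dec 1995: 37,426 kg at €0.35/kg → €13,099.10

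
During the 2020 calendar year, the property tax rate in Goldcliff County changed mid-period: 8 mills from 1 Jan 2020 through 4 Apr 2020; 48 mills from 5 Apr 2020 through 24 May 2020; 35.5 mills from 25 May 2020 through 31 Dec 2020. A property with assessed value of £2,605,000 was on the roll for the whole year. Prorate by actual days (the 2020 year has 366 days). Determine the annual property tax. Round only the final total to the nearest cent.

£78,331.50

1 Jan – 4 Apr 2020: 95 days at 8 mills → £2,605,000 × 0.8% × 95/366 = £5,409.2896
5 Apr – 24 May 2020: 50 days at 48 mills → £2,605,000 × 4.8% × 50/366 = £17,081.9672
25 May – 31 Dec 2020: 221 days at 35.5 mills → £2,605,000 × 3.55% × 221/366 = £55,840.2391
Total = £78,331.4959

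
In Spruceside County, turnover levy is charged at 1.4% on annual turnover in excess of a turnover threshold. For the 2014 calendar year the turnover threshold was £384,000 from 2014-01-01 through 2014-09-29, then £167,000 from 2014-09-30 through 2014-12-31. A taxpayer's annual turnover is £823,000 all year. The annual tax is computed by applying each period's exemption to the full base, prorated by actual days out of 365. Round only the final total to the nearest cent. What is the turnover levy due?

£6,920.07

2014-01-01 to 2014-09-29: 272 days, exemption £384,000 → (£823,000 − £384,000) × 1.4% × 272/365 = £4,580.0329
2014-09-30 to 2014-12-31: 93 days, exemption £167,000 → (£823,000 − £167,000) × 1.4% × 93/365 = £2,340.0329
Total = £6,920.0658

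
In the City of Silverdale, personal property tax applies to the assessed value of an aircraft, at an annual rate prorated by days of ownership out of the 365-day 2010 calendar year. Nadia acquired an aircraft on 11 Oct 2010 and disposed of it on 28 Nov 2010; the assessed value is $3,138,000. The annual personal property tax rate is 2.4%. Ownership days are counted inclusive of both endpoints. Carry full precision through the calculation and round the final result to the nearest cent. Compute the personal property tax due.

Days held (11 Oct – 28 Nov 2010): 49 out of 365
Tax = $3,138,000 × 2.4% × 49/365 = $10,110.3781

$10,110.38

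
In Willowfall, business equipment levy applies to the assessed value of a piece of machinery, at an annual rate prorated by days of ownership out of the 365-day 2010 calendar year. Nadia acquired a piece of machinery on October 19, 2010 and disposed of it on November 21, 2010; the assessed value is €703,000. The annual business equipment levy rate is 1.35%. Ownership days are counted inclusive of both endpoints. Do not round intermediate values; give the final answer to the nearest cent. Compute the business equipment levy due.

Days held (October 19 – November 21, 2010): 34 out of 365
Tax = €703,000 × 1.35% × 34/365 = €884.0466

€884.05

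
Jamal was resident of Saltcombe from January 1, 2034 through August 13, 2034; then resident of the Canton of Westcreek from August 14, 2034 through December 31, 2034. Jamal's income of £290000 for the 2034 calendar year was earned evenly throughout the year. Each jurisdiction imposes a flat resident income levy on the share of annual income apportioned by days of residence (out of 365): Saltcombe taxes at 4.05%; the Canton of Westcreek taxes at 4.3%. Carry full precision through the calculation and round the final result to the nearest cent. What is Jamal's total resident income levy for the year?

Saltcombe, January 1 – August 13, 2034: 225 days → £290000 × 4.05% × 225/365 = £7240.0685
The Canton of Westcreek, August 14 – December 31, 2034: 140 days → £290000 × 4.3% × 140/365 = £4783.0137
Total = £12023.0822

£12023.08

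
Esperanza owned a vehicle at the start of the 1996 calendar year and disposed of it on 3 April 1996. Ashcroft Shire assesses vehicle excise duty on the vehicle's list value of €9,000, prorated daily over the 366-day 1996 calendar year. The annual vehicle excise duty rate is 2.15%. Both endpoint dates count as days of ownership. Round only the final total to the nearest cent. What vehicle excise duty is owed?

Days held (1 January – 3 April 1996): 94 out of 366
Tax = €9,000 × 2.15% × 94/366 = €49.6967

€49.70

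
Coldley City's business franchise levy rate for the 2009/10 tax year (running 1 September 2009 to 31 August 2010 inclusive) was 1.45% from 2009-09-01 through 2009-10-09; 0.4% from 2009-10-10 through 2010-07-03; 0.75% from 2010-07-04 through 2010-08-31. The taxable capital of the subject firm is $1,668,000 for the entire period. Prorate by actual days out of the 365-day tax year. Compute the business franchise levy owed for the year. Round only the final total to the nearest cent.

$9,487.04

2009-09-01 to 2009-10-09: 39 days at 1.45% → $1,668,000 × 1.45% × 39/365 = $2,584.2575
2009-10-10 to 2010-07-03: 267 days at 0.4% → $1,668,000 × 0.4% × 267/365 = $4,880.6137
2010-07-04 to 2010-08-31: 59 days at 0.75% → $1,668,000 × 0.75% × 59/365 = $2,022.1644
Total = $9,487.0356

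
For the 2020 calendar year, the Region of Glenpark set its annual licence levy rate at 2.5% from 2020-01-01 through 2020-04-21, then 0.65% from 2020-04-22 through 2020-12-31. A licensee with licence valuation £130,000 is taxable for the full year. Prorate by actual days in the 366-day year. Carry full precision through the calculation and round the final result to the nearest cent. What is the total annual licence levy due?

2020-01-01 to 2020-04-21: 112 days at 2.5% → £130,000 × 2.5% × 112/366 = £994.5355
2020-04-22 to 2020-12-31: 254 days at 0.65% → £130,000 × 0.65% × 254/366 = £586.4208
Total = £1,580.9563

£1,580.96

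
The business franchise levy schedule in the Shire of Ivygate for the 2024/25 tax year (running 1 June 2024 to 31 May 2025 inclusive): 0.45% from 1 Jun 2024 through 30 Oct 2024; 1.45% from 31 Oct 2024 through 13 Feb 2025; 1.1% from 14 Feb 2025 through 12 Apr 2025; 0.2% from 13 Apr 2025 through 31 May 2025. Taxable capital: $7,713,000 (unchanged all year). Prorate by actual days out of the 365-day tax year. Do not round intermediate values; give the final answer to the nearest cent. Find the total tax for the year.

1 Jun – 30 Oct 2024: 152 days at 0.45% → $7,713,000 × 0.45% × 152/365 = $14,453.9507
31 Oct 2024 – 13 Feb 2025: 106 days at 1.45% → $7,713,000 × 1.45% × 106/365 = $32,479.1260
14 Feb – 12 Apr 2025: 58 days at 1.1% → $7,713,000 × 1.1% × 58/365 = $13,481.9014
13 Apr – 31 May 2025: 49 days at 0.2% → $7,713,000 × 0.2% × 49/365 = $2,070.8877
Total = $62,485.8658

$62,485.87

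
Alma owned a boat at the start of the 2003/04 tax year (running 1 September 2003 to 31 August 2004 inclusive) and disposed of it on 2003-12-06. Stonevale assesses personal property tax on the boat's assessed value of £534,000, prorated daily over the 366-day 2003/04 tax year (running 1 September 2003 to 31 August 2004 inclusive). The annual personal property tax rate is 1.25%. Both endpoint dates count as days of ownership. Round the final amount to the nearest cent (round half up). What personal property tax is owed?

Days held (2003-09-01 to 2003-12-06): 97 out of 366
Tax = £534,000 × 1.25% × 97/366 = £1,769.0574

£1,769.06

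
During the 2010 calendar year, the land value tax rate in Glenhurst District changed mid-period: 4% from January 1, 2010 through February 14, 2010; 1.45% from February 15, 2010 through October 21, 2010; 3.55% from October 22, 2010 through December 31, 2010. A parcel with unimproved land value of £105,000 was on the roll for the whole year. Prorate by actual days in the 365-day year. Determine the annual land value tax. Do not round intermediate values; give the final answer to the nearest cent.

£2,281.52

January 1 – February 14, 2010: 45 days at 4% → £105,000 × 4% × 45/365 = £517.8082
February 15 – October 21, 2010: 249 days at 1.45% → £105,000 × 1.45% × 249/365 = £1,038.6370
October 22 – December 31, 2010: 71 days at 3.55% → £105,000 × 3.55% × 71/365 = £725.0753
Total = £2,281.5205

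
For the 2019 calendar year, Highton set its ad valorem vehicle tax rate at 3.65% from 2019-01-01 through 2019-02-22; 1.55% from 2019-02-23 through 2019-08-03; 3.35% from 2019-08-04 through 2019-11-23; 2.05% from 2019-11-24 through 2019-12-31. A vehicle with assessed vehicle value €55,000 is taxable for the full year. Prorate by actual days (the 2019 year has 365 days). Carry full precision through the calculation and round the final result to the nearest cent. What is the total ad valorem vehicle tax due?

€1,352.62

2019-01-01 to 2019-02-22: 53 days at 3.65% → €55,000 × 3.65% × 53/365 = €291.5000
2019-02-23 to 2019-08-03: 162 days at 1.55% → €55,000 × 1.55% × 162/365 = €378.3699
2019-08-04 to 2019-11-23: 112 days at 3.35% → €55,000 × 3.35% × 112/365 = €565.3699
2019-11-24 to 2019-12-31: 38 days at 2.05% → €55,000 × 2.05% × 38/365 = €117.3836
Total = €1,352.6233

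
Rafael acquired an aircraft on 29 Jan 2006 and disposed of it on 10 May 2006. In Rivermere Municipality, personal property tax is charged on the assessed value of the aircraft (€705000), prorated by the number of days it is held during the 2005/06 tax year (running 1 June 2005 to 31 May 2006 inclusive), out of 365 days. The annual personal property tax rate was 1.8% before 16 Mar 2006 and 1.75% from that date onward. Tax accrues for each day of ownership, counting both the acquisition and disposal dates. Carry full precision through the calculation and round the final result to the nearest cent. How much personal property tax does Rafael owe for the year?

29 Jan – 15 Mar 2006: 46 days at 1.8% → €705000 × 1.8% × 46/365 = €1599.2877
16 Mar – 10 May 2006: 56 days at 1.75% → €705000 × 1.75% × 56/365 = €1892.8767
Total = €3492.1644

€3492.16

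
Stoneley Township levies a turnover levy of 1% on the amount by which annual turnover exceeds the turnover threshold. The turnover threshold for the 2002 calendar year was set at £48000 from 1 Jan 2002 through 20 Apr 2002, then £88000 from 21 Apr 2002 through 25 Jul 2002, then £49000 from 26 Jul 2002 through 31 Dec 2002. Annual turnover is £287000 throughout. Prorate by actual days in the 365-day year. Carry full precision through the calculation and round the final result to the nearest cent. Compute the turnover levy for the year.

1 Jan – 20 Apr 2002: 110 days, exemption £48000 → (£287000 − £48000) × 1% × 110/365 = £720.2740
21 Apr – 25 Jul 2002: 96 days, exemption £88000 → (£287000 − £88000) × 1% × 96/365 = £523.3973
26 Jul – 31 Dec 2002: 159 days, exemption £49000 → (£287000 − £49000) × 1% × 159/365 = £1036.7671
Total = £2280.4384

£2280.44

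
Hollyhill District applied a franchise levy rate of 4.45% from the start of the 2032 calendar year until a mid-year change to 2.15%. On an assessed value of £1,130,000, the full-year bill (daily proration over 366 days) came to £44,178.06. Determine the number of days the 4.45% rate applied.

280 days

Let d = days at the first rate; then 366 − d days at the second rate.
£1,130,000 × [4.45%·d + 2.15%·(366−d)] / 366 = £44,178.06
Solving gives d = 280, so the new rate took effect on 7 October 2032.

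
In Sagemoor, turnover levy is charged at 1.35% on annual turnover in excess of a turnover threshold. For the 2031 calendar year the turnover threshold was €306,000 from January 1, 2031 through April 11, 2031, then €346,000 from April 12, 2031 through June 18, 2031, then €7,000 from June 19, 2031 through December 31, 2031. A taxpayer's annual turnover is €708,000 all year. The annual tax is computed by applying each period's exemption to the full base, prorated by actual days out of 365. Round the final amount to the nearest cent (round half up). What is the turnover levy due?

€7,493.94

January 1 – April 11, 2031: 101 days, exemption €306,000 → (€708,000 − €306,000) × 1.35% × 101/365 = €1,501.7178
April 12 – June 18, 2031: 68 days, exemption €346,000 → (€708,000 − €346,000) × 1.35% × 68/365 = €910.4548
June 19 – December 31, 2031: 196 days, exemption €7,000 → (€708,000 − €7,000) × 1.35% × 196/365 = €5,081.7699
Total = €7,493.9425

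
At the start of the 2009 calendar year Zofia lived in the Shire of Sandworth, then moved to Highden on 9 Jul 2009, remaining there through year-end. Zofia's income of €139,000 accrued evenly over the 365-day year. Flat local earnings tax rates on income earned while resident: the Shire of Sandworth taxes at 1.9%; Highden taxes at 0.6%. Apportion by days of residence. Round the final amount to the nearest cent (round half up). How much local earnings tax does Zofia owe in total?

€1,769.68

The Shire of Sandworth, 1 Jan – 8 Jul 2009: 189 days → €139,000 × 1.9% × 189/365 = €1,367.5315
Highden, 9 Jul – 31 Dec 2009: 176 days → €139,000 × 0.6% × 176/365 = €402.1479
Total = €1,769.6795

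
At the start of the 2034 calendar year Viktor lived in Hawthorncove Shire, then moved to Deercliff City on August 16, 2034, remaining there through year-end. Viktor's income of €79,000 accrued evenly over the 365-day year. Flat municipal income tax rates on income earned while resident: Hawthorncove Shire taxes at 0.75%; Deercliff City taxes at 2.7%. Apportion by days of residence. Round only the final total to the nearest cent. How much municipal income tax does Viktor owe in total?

€1,174.94

Hawthorncove Shire, January 1 – August 15, 2034: 227 days → €79,000 × 0.75% × 227/365 = €368.4863
Deercliff City, August 16 – December 31, 2034: 138 days → €79,000 × 2.7% × 138/365 = €806.4493
Total = €1,174.9356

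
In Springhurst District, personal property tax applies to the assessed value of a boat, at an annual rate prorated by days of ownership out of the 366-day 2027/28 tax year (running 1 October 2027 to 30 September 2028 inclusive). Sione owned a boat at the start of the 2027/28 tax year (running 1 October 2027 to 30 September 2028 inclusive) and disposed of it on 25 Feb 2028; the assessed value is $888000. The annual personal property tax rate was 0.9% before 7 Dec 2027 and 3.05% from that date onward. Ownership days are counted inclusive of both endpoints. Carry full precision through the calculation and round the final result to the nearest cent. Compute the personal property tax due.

$7457.02

1 Oct – 6 Dec 2027: 67 days at 0.9% → $888000 × 0.9% × 67/366 = $1463.0164
7 Dec 2027 – 25 Feb 2028: 81 days at 3.05% → $888000 × 3.05% × 81/366 = $5994.0000
Total = $7457.0164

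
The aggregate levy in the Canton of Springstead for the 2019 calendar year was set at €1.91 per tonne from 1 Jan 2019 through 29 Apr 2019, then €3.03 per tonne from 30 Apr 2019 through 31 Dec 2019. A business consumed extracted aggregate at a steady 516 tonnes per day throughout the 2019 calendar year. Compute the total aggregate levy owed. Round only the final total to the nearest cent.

1 Jan – 29 Apr 2019: 119 days × 516 tonnes/day = 61,404 tonnes at €1.91/tonne → €117,281.64
30 Apr – 31 Dec 2019: 246 days × 516 tonnes/day = 126,936 tonnes at €3.03/tonne → €384,616.08

€501,897.72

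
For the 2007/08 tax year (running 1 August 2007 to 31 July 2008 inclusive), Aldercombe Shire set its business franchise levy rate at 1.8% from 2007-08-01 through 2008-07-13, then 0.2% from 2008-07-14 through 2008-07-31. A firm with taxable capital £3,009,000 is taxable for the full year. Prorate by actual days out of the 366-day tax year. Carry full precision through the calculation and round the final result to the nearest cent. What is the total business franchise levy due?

£51,794.26

2007-08-01 to 2008-07-13: 348 days at 1.8% → £3,009,000 × 1.8% × 348/366 = £51,498.2951
2008-07-14 to 2008-07-31: 18 days at 0.2% → £3,009,000 × 0.2% × 18/366 = £295.9672
Total = £51,794.2623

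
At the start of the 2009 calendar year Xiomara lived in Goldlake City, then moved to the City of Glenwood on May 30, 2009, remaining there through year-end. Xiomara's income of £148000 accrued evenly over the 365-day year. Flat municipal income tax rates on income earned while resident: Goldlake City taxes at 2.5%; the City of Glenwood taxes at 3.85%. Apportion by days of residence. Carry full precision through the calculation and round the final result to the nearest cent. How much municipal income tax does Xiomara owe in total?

£4882.38

Goldlake City, January 1 – May 29, 2009: 149 days → £148000 × 2.5% × 149/365 = £1510.4110
The City of Glenwood, May 30 – December 31, 2009: 216 days → £148000 × 3.85% × 216/365 = £3371.9671
Total = £4882.3781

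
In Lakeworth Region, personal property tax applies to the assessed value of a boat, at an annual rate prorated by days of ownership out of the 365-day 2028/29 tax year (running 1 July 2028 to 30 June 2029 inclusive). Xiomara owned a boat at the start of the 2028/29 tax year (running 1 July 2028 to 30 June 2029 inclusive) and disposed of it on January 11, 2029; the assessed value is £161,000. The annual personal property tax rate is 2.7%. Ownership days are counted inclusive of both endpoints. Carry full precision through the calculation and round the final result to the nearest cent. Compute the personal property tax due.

£2,322.37

Days held (July 1, 2028 – January 11, 2029): 195 out of 365
Tax = £161,000 × 2.7% × 195/365 = £2,322.3699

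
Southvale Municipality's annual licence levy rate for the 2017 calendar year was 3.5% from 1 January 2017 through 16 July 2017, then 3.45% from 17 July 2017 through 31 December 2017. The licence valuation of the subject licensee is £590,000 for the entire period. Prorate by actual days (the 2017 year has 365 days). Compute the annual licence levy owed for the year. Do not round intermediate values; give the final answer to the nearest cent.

£20,514.22

1 January – 16 July 2017: 197 days at 3.5% → £590,000 × 3.5% × 197/365 = £11,145.3425
17 July – 31 December 2017: 168 days at 3.45% → £590,000 × 3.45% × 168/365 = £9,368.8767
Total = £20,514.2192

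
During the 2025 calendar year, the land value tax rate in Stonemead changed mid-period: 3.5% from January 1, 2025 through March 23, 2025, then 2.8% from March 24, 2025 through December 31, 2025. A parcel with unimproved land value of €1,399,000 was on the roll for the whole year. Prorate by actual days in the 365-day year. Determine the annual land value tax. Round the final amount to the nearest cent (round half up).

€41,372.07

January 1 – March 23, 2025: 82 days at 3.5% → €1,399,000 × 3.5% × 82/365 = €11,000.3562
March 24 – December 31, 2025: 283 days at 2.8% → €1,399,000 × 2.8% × 283/365 = €30,371.7151
Total = €41,372.0712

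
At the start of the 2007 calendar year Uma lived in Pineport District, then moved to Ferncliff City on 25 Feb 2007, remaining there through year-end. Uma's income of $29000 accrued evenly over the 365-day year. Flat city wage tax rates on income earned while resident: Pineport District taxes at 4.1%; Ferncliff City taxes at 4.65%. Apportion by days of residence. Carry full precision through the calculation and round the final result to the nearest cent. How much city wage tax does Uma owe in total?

Pineport District, 1 Jan – 24 Feb 2007: 55 days → $29000 × 4.1% × 55/365 = $179.1644
Ferncliff City, 25 Feb – 31 Dec 2007: 310 days → $29000 × 4.65% × 310/365 = $1145.3014
Total = $1324.4658

$1324.47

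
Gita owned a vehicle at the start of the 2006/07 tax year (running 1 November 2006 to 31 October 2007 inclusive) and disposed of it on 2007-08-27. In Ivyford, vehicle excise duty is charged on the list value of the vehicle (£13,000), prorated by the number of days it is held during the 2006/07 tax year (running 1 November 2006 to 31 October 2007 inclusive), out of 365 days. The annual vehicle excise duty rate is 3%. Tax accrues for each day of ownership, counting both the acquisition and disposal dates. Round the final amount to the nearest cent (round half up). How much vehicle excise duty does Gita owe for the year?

Days held (2006-11-01 to 2007-08-27): 300 out of 365
Tax = £13,000 × 3% × 300/365 = £320.5479

£320.55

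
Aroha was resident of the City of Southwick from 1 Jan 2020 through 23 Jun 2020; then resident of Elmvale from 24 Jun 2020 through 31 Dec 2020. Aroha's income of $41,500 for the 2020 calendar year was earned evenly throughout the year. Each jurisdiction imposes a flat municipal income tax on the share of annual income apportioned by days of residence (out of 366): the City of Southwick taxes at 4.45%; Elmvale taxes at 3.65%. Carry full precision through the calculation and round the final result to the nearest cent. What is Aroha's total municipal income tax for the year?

The City of Southwick, 1 Jan – 23 Jun 2020: 175 days → $41,500 × 4.45% × 175/366 = $883.0089
Elmvale, 24 Jun – 31 Dec 2020: 191 days → $41,500 × 3.65% × 191/366 = $790.4843
Total = $1,673.4932

$1,673.49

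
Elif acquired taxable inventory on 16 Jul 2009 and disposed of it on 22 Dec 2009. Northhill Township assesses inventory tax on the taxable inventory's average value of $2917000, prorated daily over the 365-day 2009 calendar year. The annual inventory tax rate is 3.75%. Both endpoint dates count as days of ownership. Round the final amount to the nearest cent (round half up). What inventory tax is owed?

$47950.68

Days held (16 Jul – 22 Dec 2009): 160 out of 365
Tax = $2917000 × 3.75% × 160/365 = $47950.6849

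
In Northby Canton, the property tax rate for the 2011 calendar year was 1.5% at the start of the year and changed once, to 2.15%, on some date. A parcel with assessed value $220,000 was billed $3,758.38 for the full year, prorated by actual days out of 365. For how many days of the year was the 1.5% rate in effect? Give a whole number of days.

248 days

Let d = days at the first rate; then 365 − d days at the second rate.
$220,000 × [1.5%·d + 2.15%·(365−d)] / 365 = $3,758.38
Solving gives d = 248, so the new rate took effect on 6 Sep 2011.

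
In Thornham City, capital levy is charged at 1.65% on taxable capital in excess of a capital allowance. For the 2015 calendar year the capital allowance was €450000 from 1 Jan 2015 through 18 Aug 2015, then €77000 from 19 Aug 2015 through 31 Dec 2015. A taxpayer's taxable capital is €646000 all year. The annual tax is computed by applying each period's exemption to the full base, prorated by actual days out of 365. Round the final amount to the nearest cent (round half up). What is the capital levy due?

1 Jan – 18 Aug 2015: 230 days, exemption €450000 → (€646000 − €450000) × 1.65% × 230/365 = €2037.8630
19 Aug – 31 Dec 2015: 135 days, exemption €77000 → (€646000 − €77000) × 1.65% × 135/365 = €3472.4589
Total = €5510.3219

€5510.32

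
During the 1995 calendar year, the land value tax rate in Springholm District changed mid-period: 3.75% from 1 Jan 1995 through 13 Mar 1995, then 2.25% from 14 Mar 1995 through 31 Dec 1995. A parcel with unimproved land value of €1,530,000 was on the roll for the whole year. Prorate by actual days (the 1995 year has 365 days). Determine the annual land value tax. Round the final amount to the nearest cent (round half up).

€38,952.12

1 Jan – 13 Mar 1995: 72 days at 3.75% → €1,530,000 × 3.75% × 72/365 = €11,317.8082
14 Mar – 31 Dec 1995: 293 days at 2.25% → €1,530,000 × 2.25% × 293/365 = €27,634.3151
Total = €38,952.1233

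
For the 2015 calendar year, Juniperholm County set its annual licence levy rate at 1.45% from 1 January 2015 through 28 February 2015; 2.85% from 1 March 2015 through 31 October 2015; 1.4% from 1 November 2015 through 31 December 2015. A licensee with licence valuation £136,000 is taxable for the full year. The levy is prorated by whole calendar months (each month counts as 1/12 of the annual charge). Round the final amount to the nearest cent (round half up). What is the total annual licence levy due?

£3,230.00

1 January – 28 February 2015: 2 months at 1.45% → £136,000 × 1.45% × 2/12 = £328.6667
1 March – 31 October 2015: 8 months at 2.85% → £136,000 × 2.85% × 8/12 = £2,584.0000
1 November – 31 December 2015: 2 months at 1.4% → £136,000 × 1.4% × 2/12 = £317.3333
Total = £3,230.0000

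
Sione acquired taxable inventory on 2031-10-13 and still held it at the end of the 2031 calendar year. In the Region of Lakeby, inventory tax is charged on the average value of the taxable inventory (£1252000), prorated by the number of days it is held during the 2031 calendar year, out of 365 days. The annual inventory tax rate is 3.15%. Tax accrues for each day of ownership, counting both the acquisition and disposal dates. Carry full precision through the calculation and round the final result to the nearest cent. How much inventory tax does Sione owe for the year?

£8643.95

Days held (2031-10-13 to 2031-12-31): 80 out of 365
Tax = £1252000 × 3.15% × 80/365 = £8643.9452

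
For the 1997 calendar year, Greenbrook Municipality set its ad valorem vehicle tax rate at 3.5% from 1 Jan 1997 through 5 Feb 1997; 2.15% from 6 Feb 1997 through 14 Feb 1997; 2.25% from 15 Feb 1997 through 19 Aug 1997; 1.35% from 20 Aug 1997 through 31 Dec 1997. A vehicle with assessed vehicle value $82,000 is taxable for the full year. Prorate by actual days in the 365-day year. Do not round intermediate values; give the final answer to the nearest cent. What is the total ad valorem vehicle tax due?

1 Jan – 5 Feb 1997: 36 days at 3.5% → $82,000 × 3.5% × 36/365 = $283.0685
6 Feb – 14 Feb 1997: 9 days at 2.15% → $82,000 × 2.15% × 9/365 = $43.4712
15 Feb – 19 Aug 1997: 186 days at 2.25% → $82,000 × 2.25% × 186/365 = $940.1918
20 Aug – 31 Dec 1997: 134 days at 1.35% → $82,000 × 1.35% × 134/365 = $406.4055
Total = $1,673.1370

$1,673.14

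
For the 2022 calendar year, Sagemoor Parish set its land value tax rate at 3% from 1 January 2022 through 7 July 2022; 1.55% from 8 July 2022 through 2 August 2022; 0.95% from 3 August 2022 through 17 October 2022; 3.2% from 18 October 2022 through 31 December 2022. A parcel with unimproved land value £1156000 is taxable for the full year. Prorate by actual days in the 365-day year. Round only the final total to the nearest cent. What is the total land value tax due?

£29026.68

1 January – 7 July 2022: 188 days at 3% → £1156000 × 3% × 188/365 = £17862.5753
8 July – 2 August 2022: 26 days at 1.55% → £1156000 × 1.55% × 26/365 = £1276.3507
3 August – 17 October 2022: 76 days at 0.95% → £1156000 × 0.95% × 76/365 = £2286.6630
18 October – 31 December 2022: 75 days at 3.2% → £1156000 × 3.2% × 75/365 = £7601.0959
Total = £29026.6849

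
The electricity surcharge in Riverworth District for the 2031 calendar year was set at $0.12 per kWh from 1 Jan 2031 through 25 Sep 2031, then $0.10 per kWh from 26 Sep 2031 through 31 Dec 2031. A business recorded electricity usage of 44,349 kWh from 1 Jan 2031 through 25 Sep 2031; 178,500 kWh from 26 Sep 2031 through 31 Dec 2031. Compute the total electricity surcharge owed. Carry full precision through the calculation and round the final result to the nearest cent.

1 Jan – 25 Sep 2031: 44,349 kWh at $0.12/kWh → $5,321.88
26 Sep – 31 Dec 2031: 178,500 kWh at $0.10/kWh → $17,850.00

$23,171.88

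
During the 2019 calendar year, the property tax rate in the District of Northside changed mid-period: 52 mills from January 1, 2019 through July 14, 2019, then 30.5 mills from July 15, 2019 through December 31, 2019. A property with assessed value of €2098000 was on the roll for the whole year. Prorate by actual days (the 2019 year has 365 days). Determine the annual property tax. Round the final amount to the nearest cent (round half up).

January 1 – July 14, 2019: 195 days at 52 mills → €2098000 × 5.2% × 195/365 = €58284.1644
July 15 – December 31, 2019: 170 days at 30.5 mills → €2098000 × 3.05% × 170/365 = €29803.0959
Total = €88087.2603

€88087.26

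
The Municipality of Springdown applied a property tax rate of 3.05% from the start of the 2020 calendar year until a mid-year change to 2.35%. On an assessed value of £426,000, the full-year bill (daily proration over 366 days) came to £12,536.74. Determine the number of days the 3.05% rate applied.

Let d = days at the first rate; then 366 − d days at the second rate.
£426,000 × [3.05%·d + 2.35%·(366−d)] / 366 = £12,536.74
Solving gives d = 310, so the new rate took effect on 6 November 2020.

310 days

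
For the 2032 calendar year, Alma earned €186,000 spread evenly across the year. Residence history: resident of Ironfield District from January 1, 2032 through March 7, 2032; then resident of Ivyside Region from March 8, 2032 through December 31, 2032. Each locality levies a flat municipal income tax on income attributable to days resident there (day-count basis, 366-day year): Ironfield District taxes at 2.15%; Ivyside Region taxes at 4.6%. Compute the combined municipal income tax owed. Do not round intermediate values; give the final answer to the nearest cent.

€7,721.80

Ironfield District, January 1 – March 7, 2032: 67 days → €186,000 × 2.15% × 67/366 = €732.0574
Ivyside Region, March 8 – December 31, 2032: 299 days → €186,000 × 4.6% × 299/366 = €6,989.7377
Total = €7,721.7951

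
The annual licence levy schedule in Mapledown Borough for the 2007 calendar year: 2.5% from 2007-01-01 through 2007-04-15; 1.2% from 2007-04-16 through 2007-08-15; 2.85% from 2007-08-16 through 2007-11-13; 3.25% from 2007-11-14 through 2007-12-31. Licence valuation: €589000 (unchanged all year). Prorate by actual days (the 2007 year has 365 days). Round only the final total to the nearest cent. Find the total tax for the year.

€13254.92

2007-01-01 to 2007-04-15: 105 days at 2.5% → €589000 × 2.5% × 105/365 = €4235.9589
2007-04-16 to 2007-08-15: 122 days at 1.2% → €589000 × 1.2% × 122/365 = €2362.4548
2007-08-16 to 2007-11-13: 90 days at 2.85% → €589000 × 2.85% × 90/365 = €4139.1370
2007-11-14 to 2007-12-31: 48 days at 3.25% → €589000 × 3.25% × 48/365 = €2517.3699
Total = €13254.9205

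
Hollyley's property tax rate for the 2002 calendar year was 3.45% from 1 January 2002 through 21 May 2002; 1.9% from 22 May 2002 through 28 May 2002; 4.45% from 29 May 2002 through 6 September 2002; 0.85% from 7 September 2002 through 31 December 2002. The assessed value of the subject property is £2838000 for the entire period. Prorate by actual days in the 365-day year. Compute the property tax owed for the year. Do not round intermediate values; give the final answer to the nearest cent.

1 January – 21 May 2002: 141 days at 3.45% → £2838000 × 3.45% × 141/365 = £37823.1534
22 May – 28 May 2002: 7 days at 1.9% → £2838000 × 1.9% × 7/365 = £1034.1205
29 May – 6 September 2002: 101 days at 4.45% → £2838000 × 4.45% × 101/365 = £34946.2767
7 September – 31 December 2002: 116 days at 0.85% → £2838000 × 0.85% × 116/365 = £7666.4877
Total = £81470.0384

£81470.04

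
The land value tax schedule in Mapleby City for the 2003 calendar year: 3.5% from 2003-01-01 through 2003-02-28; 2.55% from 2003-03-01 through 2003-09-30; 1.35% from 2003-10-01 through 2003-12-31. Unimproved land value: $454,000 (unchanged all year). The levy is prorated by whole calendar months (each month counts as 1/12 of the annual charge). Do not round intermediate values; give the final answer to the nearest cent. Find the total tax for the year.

2003-01-01 to 2003-02-28: 2 months at 3.5% → $454,000 × 3.5% × 2/12 = $2,648.3333
2003-03-01 to 2003-09-30: 7 months at 2.55% → $454,000 × 2.55% × 7/12 = $6,753.2500
2003-10-01 to 2003-12-31: 3 months at 1.35% → $454,000 × 1.35% × 3/12 = $1,532.2500
Total = $10,933.8333

$10,933.83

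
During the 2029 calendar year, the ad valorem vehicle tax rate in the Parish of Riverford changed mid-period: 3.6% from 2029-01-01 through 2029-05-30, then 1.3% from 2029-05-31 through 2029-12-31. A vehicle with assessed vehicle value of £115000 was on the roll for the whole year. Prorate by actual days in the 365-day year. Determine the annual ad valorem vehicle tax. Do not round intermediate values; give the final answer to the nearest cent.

£2581.99

2029-01-01 to 2029-05-30: 150 days at 3.6% → £115000 × 3.6% × 150/365 = £1701.3699
2029-05-31 to 2029-12-31: 215 days at 1.3% → £115000 × 1.3% × 215/365 = £880.6164
Total = £2581.9863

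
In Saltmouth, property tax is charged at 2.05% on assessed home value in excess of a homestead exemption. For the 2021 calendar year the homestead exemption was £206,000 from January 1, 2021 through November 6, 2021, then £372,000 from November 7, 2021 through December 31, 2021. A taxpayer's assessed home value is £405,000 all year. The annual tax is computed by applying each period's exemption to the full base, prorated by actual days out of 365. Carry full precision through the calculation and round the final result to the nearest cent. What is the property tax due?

£3,566.72

January 1 – November 6, 2021: 310 days, exemption £206,000 → (£405,000 − £206,000) × 2.05% × 310/365 = £3,464.7808
November 7 – December 31, 2021: 55 days, exemption £372,000 → (£405,000 − £372,000) × 2.05% × 55/365 = £101.9384
Total = £3,566.7192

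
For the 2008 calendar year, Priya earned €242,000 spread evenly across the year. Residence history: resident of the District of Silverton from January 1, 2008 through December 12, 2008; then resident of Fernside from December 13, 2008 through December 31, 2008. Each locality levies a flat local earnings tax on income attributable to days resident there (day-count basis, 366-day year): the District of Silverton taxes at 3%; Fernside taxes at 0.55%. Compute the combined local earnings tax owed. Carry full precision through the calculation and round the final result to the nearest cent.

The District of Silverton, January 1 – December 12, 2008: 347 days → €242,000 × 3% × 347/366 = €6,883.1148
Fernside, December 13 – December 31, 2008: 19 days → €242,000 × 0.55% × 19/366 = €69.0956
Total = €6,952.2104

€6,952.21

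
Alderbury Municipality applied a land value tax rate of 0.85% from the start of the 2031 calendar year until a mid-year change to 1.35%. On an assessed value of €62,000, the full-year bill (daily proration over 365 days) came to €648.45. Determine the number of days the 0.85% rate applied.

222 days

Let d = days at the first rate; then 365 − d days at the second rate.
€62,000 × [0.85%·d + 1.35%·(365−d)] / 365 = €648.45
Solving gives d = 222, so the new rate took effect on 11 August 2031.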